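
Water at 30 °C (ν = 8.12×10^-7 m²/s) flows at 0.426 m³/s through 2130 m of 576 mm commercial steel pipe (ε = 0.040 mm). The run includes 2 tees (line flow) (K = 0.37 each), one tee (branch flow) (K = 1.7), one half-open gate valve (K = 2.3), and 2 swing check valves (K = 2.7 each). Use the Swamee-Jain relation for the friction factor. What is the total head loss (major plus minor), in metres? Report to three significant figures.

V = 4Q/(πD²) = 1.635 m/s; V²/2g = 0.1362 m
Re = 1.16×10^6, ε/D = 6.94×10^-5 → f = 0.01285 (Swamee-Jain)
Major: h_f = f(L/D)·V²/2g = 0.01285·3698·0.1362 = 6.471 m
Minor: ΣK = 10.1; h_m = ΣK·V²/2g = 1.381 m
Total H_L = 6.471 + 1.381 = 7.852 m

H_L ≈ 7.85 m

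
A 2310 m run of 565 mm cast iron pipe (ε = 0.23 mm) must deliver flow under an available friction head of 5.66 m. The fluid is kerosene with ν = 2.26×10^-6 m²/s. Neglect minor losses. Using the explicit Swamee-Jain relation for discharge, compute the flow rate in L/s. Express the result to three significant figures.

Q ≈ 311 L/s

Swamee-Jain (Type II): Q = -0.965·√(gD⁵h_f/L)·ln[ε/(3.7D) + √(3.17ν²L/(gD³h_f))]
√(gD⁵h_f/L) = √(9.81·0.565⁵·5.66/2310) = 0.03720
ε/(3.7D) = 1.10×10^-4; √(3.17ν²L/(gD³h_f)) = 6.11×10^-5
Q = -0.965·0.03720·ln(1.711×10^-4) = 0.3114 m³/s
Check: V = 1.24 m/s, Re = 3.10×10^5, f = 0.01772, h_f = 5.70 m ≈ 5.66 m ✓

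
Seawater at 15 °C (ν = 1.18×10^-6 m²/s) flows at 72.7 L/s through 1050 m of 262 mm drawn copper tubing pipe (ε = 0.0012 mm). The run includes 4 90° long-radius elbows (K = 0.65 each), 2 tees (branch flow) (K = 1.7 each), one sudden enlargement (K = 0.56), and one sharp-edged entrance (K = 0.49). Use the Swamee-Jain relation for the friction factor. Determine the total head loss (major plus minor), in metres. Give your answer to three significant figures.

H_L ≈ 6.01 m

V = 4Q/(πD²) = 1.348 m/s; V²/2g = 0.09268 m
Re = 2.99×10^5, ε/D = 4.58×10^-6 → f = 0.01443 (Swamee-Jain)
Major: h_f = f(L/D)·V²/2g = 0.01443·4008·0.09268 = 5.361 m
Minor: ΣK = 7.05; h_m = ΣK·V²/2g = 0.6534 m
Total H_L = 5.361 + 0.6534 = 6.014 m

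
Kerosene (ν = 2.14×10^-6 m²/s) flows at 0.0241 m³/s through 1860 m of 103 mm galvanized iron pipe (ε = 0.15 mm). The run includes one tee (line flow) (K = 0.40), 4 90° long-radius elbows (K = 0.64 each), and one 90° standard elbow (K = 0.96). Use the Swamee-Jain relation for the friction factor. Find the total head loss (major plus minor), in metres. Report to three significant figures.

V = 4Q/(πD²) = 2.892 m/s; V²/2g = 0.4264 m
Re = 1.39×10^5, ε/D = 0.00146 → f = 0.02328 (Swamee-Jain)
Major: h_f = f(L/D)·V²/2g = 0.02328·18058·0.4264 = 179.2 m
Minor: ΣK = 3.92; h_m = ΣK·V²/2g = 1.671 m
Total H_L = 179.2 + 1.671 = 180.9 m

H_L ≈ 181 m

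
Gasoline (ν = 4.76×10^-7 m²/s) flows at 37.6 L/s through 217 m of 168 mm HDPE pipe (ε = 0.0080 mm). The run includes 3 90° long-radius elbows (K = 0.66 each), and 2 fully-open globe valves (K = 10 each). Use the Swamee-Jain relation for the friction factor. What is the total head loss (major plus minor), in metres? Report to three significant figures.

H_L ≈ 5.77 m

V = 4Q/(πD²) = 1.696 m/s; V²/2g = 0.1466 m
Re = 5.99×10^5, ε/D = 4.76×10^-5 → f = 0.01347 (Swamee-Jain)
Major: h_f = f(L/D)·V²/2g = 0.01347·1292·0.1466 = 2.551 m
Minor: ΣK = 22.0; h_m = ΣK·V²/2g = 3.223 m
Total H_L = 2.551 + 3.223 = 5.774 m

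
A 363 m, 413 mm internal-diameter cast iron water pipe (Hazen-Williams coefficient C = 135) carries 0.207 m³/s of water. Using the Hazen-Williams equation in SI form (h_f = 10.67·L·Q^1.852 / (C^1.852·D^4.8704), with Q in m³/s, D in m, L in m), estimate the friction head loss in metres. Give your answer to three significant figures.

h_f ≈ 1.76 m

h_f = 10.67·363·0.207^1.852 / (135^1.852·0.413^4.8704) = 1.763 m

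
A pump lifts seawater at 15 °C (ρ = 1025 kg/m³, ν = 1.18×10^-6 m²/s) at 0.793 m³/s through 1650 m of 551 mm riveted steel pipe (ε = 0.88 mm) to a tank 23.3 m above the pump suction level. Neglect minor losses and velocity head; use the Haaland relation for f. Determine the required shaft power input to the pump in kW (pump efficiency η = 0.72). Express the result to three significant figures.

V = 4Q/(πD²) = 3.326 m/s; Re = 1.55×10^6; ε/D = 0.00160; f = 0.02225
h_f = f(L/D)V²/2g = 37.56 m
Total head H = z + h_f = 23.3 + 37.56 = 60.86 m
P_hyd = ρgQH = 1025·9.81·0.793·60.86 = 485.3 kW
P_shaft = P_hyd/η = 485.3/0.72 = 674.0 kW

P_shaft ≈ 674 kW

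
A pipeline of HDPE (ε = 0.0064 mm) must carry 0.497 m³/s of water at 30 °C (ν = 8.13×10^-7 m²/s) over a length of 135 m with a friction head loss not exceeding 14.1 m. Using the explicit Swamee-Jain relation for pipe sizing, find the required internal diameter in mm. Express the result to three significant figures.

Swamee-Jain (Type III): D = 0.66·[ε^1.25·(LQ²/(gh_f))^4.75 + ν·Q^9.4·(L/(gh_f))^5.2]^0.04
LQ²/(gh_f) = 0.2411; L/(gh_f) = 0.9760
Term 1 = ε^1.25·(…)^4.75 = 3.74×10^-10; Term 2 = ν·Q^9.4·(…)^5.2 = 1.00×10^-9
D = 0.66·(3.74×10^-10 + 1.00×10^-9)^0.04 = 0.2918 m = 292 mm
Check: V = 7.43 m/s, Re = 2.67×10^6, f = 0.01079, h_f = 14.1 m ≈ 14.1 m ✓

D ≈ 292 mm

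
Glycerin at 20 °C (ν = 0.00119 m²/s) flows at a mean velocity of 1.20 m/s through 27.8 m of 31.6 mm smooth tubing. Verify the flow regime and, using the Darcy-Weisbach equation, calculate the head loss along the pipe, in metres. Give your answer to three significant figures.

h_f ≈ 130 m

Re = VD/ν = 1.20·0.03160/0.00119 = 31.9 → laminar (Re < 2300)
f = 64/Re = 2.008
h_f = f(L/D)V²/(2g) = 2.008·(27.8/0.03160)·1.20²/(2·9.81) = 129.7 m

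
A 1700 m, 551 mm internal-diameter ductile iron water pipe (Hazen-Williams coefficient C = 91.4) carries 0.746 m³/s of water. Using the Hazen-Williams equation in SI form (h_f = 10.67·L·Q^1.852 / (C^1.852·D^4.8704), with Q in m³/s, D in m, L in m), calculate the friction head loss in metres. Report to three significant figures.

h_f ≈ 44.9 m

h_f = 10.67·1700·0.746^1.852 / (91.4^1.852·0.551^4.8704) = 44.87 m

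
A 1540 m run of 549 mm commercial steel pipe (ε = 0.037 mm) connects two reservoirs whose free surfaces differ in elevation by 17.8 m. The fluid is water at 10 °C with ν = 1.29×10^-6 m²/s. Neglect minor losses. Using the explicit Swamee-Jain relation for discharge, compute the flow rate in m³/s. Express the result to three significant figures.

Q ≈ 0.745 m³/s

Swamee-Jain (Type II): Q = -0.965·√(gD⁵h_f/L)·ln[ε/(3.7D) + √(3.17ν²L/(gD³h_f))]
√(gD⁵h_f/L) = √(9.81·0.549⁵·17.8/1540) = 0.07520
ε/(3.7D) = 1.82×10^-5; √(3.17ν²L/(gD³h_f)) = 1.68×10^-5
Q = -0.965·0.07520·ln(3.498×10^-5) = 0.7446 m³/s
Check: V = 3.15 m/s, Re = 1.34×10^6, f = 0.01265, h_f = 17.9 m ≈ 17.8 m ✓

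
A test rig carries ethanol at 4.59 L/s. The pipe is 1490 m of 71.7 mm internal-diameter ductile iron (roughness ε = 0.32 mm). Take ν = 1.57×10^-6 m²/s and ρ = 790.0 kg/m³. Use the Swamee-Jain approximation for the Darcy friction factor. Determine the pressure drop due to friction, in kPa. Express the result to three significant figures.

V = 4Q/(πD²) = 4·0.00459/(π·0.0717²) = 1.137 m/s
Re = VD/ν = 1.137·0.0717/1.57×10^-6 = 5.19×10^4 → turbulent
ε/D = 0.32/71.7 = 0.00446
Swamee-Jain: f = 0.03157
h_f = f(L/D)V²/(2g) = 0.03157·(1490/0.0717)·1.137²/(2·9.81) = 43.21 m
Δp = ρg·h_f = 790.0·9.81·43.21 = 334.8 kPa

Δp ≈ 335 kPa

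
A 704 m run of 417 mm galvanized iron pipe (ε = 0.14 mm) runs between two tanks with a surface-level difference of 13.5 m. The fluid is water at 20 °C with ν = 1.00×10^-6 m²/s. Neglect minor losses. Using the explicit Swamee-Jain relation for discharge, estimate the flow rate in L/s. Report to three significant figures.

Q ≈ 430 L/s

Swamee-Jain (Type II): Q = -0.965·√(gD⁵h_f/L)·ln[ε/(3.7D) + √(3.17ν²L/(gD³h_f))]
√(gD⁵h_f/L) = √(9.81·0.417⁵·13.5/704) = 0.04870
ε/(3.7D) = 9.07×10^-5; √(3.17ν²L/(gD³h_f)) = 1.52×10^-5
Q = -0.965·0.04870·ln(1.060×10^-4) = 0.4301 m³/s
Check: V = 3.15 m/s, Re = 1.31×10^6, f = 0.01591, h_f = 13.6 m ≈ 13.5 m ✓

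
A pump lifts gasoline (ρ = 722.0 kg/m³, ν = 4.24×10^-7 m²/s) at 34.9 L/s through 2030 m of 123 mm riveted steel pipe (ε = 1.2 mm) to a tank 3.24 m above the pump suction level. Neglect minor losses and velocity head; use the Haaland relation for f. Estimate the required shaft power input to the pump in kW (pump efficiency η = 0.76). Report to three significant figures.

V = 4Q/(πD²) = 2.937 m/s; Re = 8.52×10^5; ε/D = 0.00976; f = 0.03773
h_f = f(L/D)V²/2g = 273.8 m
Total head H = z + h_f = 3.24 + 273.8 = 277.1 m
P_hyd = ρgQH = 722.0·9.81·0.0349·277.1 = 68.48 kW
P_shaft = P_hyd/η = 68.48/0.76 = 90.11 kW

P_shaft ≈ 90.1 kW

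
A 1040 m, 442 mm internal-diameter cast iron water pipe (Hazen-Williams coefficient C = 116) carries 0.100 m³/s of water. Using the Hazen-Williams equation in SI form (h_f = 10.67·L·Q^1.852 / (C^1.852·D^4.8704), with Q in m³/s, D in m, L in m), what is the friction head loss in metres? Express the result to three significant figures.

h_f = 10.67·1040·0.100^1.852 / (116^1.852·0.442^4.8704) = 1.250 m

h_f ≈ 1.25 m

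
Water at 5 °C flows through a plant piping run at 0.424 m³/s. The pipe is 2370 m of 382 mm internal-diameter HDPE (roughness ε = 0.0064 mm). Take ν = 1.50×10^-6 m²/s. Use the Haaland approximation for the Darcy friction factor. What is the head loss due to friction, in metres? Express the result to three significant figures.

V = 4Q/(πD²) = 4·0.424/(π·0.382²) = 3.700 m/s
Re = VD/ν = 3.700·0.382/1.50×10^-6 = 9.42×10^5 → turbulent
ε/D = 0.0064/382 = 1.68×10^-5
Haaland: f = 0.01200
h_f = f(L/D)V²/(2g) = 0.01200·(2370/0.382)·3.700²/(2·9.81) = 51.95 m

h_f ≈ 51.9 m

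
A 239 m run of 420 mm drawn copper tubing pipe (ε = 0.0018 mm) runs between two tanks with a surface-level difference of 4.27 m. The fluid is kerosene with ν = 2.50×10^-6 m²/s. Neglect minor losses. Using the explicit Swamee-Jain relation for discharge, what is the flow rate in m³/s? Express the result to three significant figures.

Q ≈ 0.467 m³/s

Swamee-Jain (Type II): Q = -0.965·√(gD⁵h_f/L)·ln[ε/(3.7D) + √(3.17ν²L/(gD³h_f))]
√(gD⁵h_f/L) = √(9.81·0.420⁵·4.27/239) = 0.04786
ε/(3.7D) = 1.16×10^-6; √(3.17ν²L/(gD³h_f)) = 3.91×10^-5
Q = -0.965·0.04786·ln(4.022×10^-5) = 0.4674 m³/s
Check: V = 3.37 m/s, Re = 5.67×10^5, f = 0.01288, h_f = 4.25 m ≈ 4.27 m ✓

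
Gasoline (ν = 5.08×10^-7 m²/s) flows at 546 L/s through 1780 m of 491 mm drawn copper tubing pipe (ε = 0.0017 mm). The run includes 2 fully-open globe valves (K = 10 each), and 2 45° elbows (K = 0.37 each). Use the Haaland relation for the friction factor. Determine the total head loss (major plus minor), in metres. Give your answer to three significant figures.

V = 4Q/(πD²) = 2.884 m/s; V²/2g = 0.4238 m
Re = 2.79×10^6, ε/D = 3.46×10^-6 → f = 0.009941 (Haaland)
Major: h_f = f(L/D)·V²/2g = 0.009941·3625·0.4238 = 15.27 m
Minor: ΣK = 20.7; h_m = ΣK·V²/2g = 8.790 m
Total H_L = 15.27 + 8.790 = 24.06 m

H_L ≈ 24.1 m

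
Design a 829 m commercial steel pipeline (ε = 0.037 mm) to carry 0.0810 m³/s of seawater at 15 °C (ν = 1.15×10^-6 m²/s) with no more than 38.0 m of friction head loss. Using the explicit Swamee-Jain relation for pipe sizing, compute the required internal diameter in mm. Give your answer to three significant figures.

Swamee-Jain (Type III): D = 0.66·[ε^1.25·(LQ²/(gh_f))^4.75 + ν·Q^9.4·(L/(gh_f))^5.2]^0.04
LQ²/(gh_f) = 0.01459; L/(gh_f) = 2.224
Term 1 = ε^1.25·(…)^4.75 = 5.49×10^-15; Term 2 = ν·Q^9.4·(…)^5.2 = 4.03×10^-15
D = 0.66·(5.49×10^-15 + 4.03×10^-15)^0.04 = 0.1814 m = 181 mm
Check: V = 3.13 m/s, Re = 4.94×10^5, f = 0.01556, h_f = 35.6 m ≈ 38.0 m ✓

D ≈ 181 mm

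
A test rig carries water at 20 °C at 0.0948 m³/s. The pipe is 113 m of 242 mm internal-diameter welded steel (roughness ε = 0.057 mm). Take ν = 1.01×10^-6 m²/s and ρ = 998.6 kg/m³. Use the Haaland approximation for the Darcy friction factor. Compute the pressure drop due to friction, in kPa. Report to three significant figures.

V = 4Q/(πD²) = 4·0.0948/(π·0.242²) = 2.061 m/s
Re = VD/ν = 2.061·0.242/1.01×10^-6 = 4.94×10^5 → turbulent
ε/D = 0.057/242 = 2.36×10^-4
Haaland: f = 0.01563
h_f = f(L/D)V²/(2g) = 0.01563·(113/0.242)·2.061²/(2·9.81) = 1.580 m
Δp = ρg·h_f = 998.6·9.81·1.580 = 15.48 kPa

Δp ≈ 15.5 kPa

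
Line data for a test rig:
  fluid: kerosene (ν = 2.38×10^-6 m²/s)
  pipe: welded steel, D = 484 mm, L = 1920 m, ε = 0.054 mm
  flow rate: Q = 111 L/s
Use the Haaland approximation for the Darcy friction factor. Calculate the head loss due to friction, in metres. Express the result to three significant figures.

V = 4Q/(πD²) = 4·0.111/(π·0.484²) = 0.6033 m/s
Re = VD/ν = 0.6033·0.484/2.38×10^-6 = 1.23×10^5 → turbulent
ε/D = 0.054/484 = 1.12×10^-4
Haaland: f = 0.01765
h_f = f(L/D)V²/(2g) = 0.01765·(1920/0.484)·0.6033²/(2·9.81) = 1.299 m

h_f ≈ 1.30 m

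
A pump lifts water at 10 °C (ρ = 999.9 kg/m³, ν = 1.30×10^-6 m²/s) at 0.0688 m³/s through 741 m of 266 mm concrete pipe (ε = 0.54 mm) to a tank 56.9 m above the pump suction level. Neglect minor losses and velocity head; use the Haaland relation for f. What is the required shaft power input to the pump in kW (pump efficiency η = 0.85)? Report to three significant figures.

V = 4Q/(πD²) = 1.238 m/s; Re = 2.53×10^5; ε/D = 0.00203; f = 0.02418
h_f = f(L/D)V²/2g = 5.262 m
Total head H = z + h_f = 56.9 + 5.262 = 62.16 m
P_hyd = ρgQH = 999.9·9.81·0.0688·62.16 = 41.95 kW
P_shaft = P_hyd/η = 41.95/0.85 = 49.35 kW

P_shaft ≈ 49.4 kW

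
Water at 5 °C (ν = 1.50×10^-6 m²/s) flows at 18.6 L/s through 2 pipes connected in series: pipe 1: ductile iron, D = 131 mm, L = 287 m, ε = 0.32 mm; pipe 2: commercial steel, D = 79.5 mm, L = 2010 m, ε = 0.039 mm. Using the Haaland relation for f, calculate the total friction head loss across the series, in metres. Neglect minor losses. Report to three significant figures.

H ≈ 342 m

Pipe 1: V = 1.380 m/s, Re = 1.21×10^5, ε/D = 0.00244, f = 0.02588, h_1 = f(L/D)V²/2g = 5.504 m
Pipe 2: V = 3.747 m/s, Re = 1.99×10^5, ε/D = 4.91×10^-4, f = 0.01860, h_2 = f(L/D)V²/2g = 336.5 m
Series → Q common, losses add: H = Σh = 342.0 m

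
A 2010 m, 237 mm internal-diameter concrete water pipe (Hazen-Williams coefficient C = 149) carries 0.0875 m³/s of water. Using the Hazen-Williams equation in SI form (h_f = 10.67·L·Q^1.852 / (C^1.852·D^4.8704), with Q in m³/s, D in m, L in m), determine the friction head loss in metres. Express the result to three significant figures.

h_f = 10.67·2010·0.0875^1.852 / (149^1.852·0.237^4.8704) = 24.69 m

h_f ≈ 24.7 m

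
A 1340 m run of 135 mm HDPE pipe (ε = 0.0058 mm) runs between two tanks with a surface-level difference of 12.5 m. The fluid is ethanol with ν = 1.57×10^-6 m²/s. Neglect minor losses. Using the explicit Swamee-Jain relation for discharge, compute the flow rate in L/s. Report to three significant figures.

Swamee-Jain (Type II): Q = -0.965·√(gD⁵h_f/L)·ln[ε/(3.7D) + √(3.17ν²L/(gD³h_f))]
√(gD⁵h_f/L) = √(9.81·0.135⁵·12.5/1340) = 0.002026
ε/(3.7D) = 1.16×10^-5; √(3.17ν²L/(gD³h_f)) = 1.86×10^-4
Q = -0.965·0.002026·ln(1.979×10^-4) = 0.01667 m³/s
Check: V = 1.16 m/s, Re = 1.00×10^5, f = 0.01812, h_f = 12.4 m ≈ 12.5 m ✓

Q ≈ 16.7 L/s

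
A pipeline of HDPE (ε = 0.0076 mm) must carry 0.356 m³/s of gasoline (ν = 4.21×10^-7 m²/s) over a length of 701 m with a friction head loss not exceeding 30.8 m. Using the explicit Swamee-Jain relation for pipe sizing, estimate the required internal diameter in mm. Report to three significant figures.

Swamee-Jain (Type III): D = 0.66·[ε^1.25·(LQ²/(gh_f))^4.75 + ν·Q^9.4·(L/(gh_f))^5.2]^0.04
LQ²/(gh_f) = 0.2940; L/(gh_f) = 2.320
Term 1 = ε^1.25·(…)^4.75 = 1.19×10^-9; Term 2 = ν·Q^9.4·(…)^5.2 = 2.03×10^-9
D = 0.66·(1.19×10^-9 + 2.03×10^-9)^0.04 = 0.3019 m = 302 mm
Check: V = 4.97 m/s, Re = 3.57×10^6, f = 0.01062, h_f = 31.1 m ≈ 30.8 m ✓

D ≈ 302 mm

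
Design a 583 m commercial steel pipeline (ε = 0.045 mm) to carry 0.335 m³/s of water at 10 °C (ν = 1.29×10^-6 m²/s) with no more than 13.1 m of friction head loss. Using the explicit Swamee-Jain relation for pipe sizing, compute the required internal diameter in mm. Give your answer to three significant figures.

Swamee-Jain (Type III): D = 0.66·[ε^1.25·(LQ²/(gh_f))^4.75 + ν·Q^9.4·(L/(gh_f))^5.2]^0.04
LQ²/(gh_f) = 0.5091; L/(gh_f) = 4.537
Term 1 = ε^1.25·(…)^4.75 = 1.49×10^-7; Term 2 = ν·Q^9.4·(…)^5.2 = 1.15×10^-7
D = 0.66·(1.49×10^-7 + 1.15×10^-7)^0.04 = 0.3601 m = 360 mm
Check: V = 3.29 m/s, Re = 9.18×10^5, f = 0.01395, h_f = 12.5 m ≈ 13.1 m ✓

D ≈ 360 mm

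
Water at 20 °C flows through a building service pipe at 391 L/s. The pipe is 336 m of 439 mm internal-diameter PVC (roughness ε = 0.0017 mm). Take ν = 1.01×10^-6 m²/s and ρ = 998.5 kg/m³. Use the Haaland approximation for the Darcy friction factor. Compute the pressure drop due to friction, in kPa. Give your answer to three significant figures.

V = 4Q/(πD²) = 4·0.391/(π·0.439²) = 2.583 m/s
Re = VD/ν = 2.583·0.439/1.01×10^-6 = 1.12×10^6 → turbulent
ε/D = 0.0017/439 = 3.87×10^-6
Haaland: f = 0.01143
h_f = f(L/D)V²/(2g) = 0.01143·(336/0.439)·2.583²/(2·9.81) = 2.976 m
Δp = ρg·h_f = 998.5·9.81·2.976 = 29.15 kPa

Δp ≈ 29.2 kPa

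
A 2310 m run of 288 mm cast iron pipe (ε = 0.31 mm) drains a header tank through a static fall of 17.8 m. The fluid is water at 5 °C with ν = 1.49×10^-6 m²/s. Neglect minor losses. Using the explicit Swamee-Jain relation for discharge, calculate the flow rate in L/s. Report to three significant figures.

Q ≈ 93.9 L/s

Swamee-Jain (Type II): Q = -0.965·√(gD⁵h_f/L)·ln[ε/(3.7D) + √(3.17ν²L/(gD³h_f))]
√(gD⁵h_f/L) = √(9.81·0.288⁵·17.8/2310) = 0.01224
ε/(3.7D) = 2.91×10^-4; √(3.17ν²L/(gD³h_f)) = 6.24×10^-5
Q = -0.965·0.01224·ln(3.533×10^-4) = 0.09387 m³/s
Check: V = 1.44 m/s, Re = 2.79×10^5, f = 0.02113, h_f = 17.9 m ≈ 17.8 m ✓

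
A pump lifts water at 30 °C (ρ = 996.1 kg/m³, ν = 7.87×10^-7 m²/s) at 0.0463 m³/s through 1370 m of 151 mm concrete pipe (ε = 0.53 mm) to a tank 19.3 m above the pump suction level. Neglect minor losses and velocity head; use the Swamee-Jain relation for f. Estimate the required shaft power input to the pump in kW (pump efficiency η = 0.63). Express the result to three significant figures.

V = 4Q/(πD²) = 2.585 m/s; Re = 4.96×10^5; ε/D = 0.00351; f = 0.02771
h_f = f(L/D)V²/2g = 85.66 m
Total head H = z + h_f = 19.3 + 85.66 = 105.0 m
P_hyd = ρgQH = 996.1·9.81·0.0463·105.0 = 47.49 kW
P_shaft = P_hyd/η = 47.49/0.63 = 75.37 kW

P_shaft ≈ 75.4 kW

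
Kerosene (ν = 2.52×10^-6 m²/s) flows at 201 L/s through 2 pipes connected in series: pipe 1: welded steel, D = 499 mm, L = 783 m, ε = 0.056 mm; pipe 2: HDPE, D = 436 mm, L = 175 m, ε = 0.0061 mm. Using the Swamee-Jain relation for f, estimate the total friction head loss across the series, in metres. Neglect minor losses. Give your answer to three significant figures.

H ≈ 1.95 m

Pipe 1: V = 1.028 m/s, Re = 2.04×10^5, ε/D = 1.12×10^-4, f = 0.01644, h_1 = f(L/D)V²/2g = 1.389 m
Pipe 2: V = 1.346 m/s, Re = 2.33×10^5, ε/D = 1.40×10^-5, f = 0.01522, h_2 = f(L/D)V²/2g = 0.5644 m
Series → Q common, losses add: H = Σh = 1.953 m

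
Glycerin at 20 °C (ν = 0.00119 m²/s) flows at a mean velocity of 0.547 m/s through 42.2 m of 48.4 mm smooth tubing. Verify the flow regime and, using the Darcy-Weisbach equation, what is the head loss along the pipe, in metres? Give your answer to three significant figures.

h_f ≈ 38.3 m

Re = VD/ν = 0.547·0.04840/0.00119 = 22.2 → laminar (Re < 2300)
f = 64/Re = 2.877
h_f = f(L/D)V²/(2g) = 2.877·(42.2/0.04840)·0.547²/(2·9.81) = 38.25 m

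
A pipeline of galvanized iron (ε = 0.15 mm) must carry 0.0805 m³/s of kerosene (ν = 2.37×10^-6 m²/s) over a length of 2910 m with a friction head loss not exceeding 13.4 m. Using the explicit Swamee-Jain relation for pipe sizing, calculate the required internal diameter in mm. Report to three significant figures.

Swamee-Jain (Type III): D = 0.66·[ε^1.25·(LQ²/(gh_f))^4.75 + ν·Q^9.4·(L/(gh_f))^5.2]^0.04
LQ²/(gh_f) = 0.1435; L/(gh_f) = 22.14
Term 1 = ε^1.25·(…)^4.75 = 1.64×10^-9; Term 2 = ν·Q^9.4·(…)^5.2 = 1.21×10^-9
D = 0.66·(1.64×10^-9 + 1.21×10^-9)^0.04 = 0.3004 m = 300 mm
Check: V = 1.14 m/s, Re = 1.44×10^5, f = 0.01955, h_f = 12.4 m ≈ 13.4 m ✓

D ≈ 300 mm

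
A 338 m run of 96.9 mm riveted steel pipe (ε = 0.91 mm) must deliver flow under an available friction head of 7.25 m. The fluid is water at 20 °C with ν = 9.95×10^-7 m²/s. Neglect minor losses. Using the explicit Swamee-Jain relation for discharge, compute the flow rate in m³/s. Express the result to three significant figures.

Swamee-Jain (Type II): Q = -0.965·√(gD⁵h_f/L)·ln[ε/(3.7D) + √(3.17ν²L/(gD³h_f))]
√(gD⁵h_f/L) = √(9.81·0.0969⁵·7.25/338) = 0.001341
ε/(3.7D) = 0.00254; √(3.17ν²L/(gD³h_f)) = 1.28×10^-4
Q = -0.965·0.001341·ln(0.002666) = 0.007669 m³/s
Check: V = 1.04 m/s, Re = 1.01×10^5, f = 0.03797, h_f = 7.30 m ≈ 7.25 m ✓

Q ≈ 0.00767 m³/s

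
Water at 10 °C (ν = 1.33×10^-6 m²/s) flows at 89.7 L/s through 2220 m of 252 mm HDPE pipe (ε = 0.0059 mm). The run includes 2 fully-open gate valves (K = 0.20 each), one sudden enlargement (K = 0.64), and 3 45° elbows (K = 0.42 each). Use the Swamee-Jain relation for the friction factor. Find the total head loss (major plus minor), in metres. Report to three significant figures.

V = 4Q/(πD²) = 1.798 m/s; V²/2g = 0.1649 m
Re = 3.41×10^5, ε/D = 2.34×10^-5 → f = 0.01433 (Swamee-Jain)
Major: h_f = f(L/D)·V²/2g = 0.01433·8810·0.1649 = 20.81 m
Minor: ΣK = 2.30; h_m = ΣK·V²/2g = 0.3792 m
Total H_L = 20.81 + 0.3792 = 21.19 m

H_L ≈ 21.2 m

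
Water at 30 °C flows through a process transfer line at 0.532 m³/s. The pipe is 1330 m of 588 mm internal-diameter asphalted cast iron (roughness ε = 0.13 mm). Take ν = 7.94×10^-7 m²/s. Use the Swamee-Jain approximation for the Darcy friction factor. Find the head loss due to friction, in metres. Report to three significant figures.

h_f ≈ 6.52 m

V = 4Q/(πD²) = 4·0.532/(π·0.588²) = 1.959 m/s
Re = VD/ν = 1.959·0.588/7.94×10^-7 = 1.45×10^6 → turbulent
ε/D = 0.13/588 = 2.21×10^-4
Swamee-Jain: f = 0.01474
h_f = f(L/D)V²/(2g) = 0.01474·(1330/0.588)·1.959²/(2·9.81) = 6.522 m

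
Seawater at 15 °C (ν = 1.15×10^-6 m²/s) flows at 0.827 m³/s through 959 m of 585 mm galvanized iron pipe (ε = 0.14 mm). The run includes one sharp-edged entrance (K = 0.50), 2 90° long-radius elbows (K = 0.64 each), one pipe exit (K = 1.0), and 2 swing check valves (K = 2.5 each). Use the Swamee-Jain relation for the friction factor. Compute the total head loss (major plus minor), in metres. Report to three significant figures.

V = 4Q/(πD²) = 3.077 m/s; V²/2g = 0.4825 m
Re = 1.57×10^6, ε/D = 2.39×10^-4 → f = 0.01489 (Swamee-Jain)
Major: h_f = f(L/D)·V²/2g = 0.01489·1639·0.4825 = 11.78 m
Minor: ΣK = 7.78; h_m = ΣK·V²/2g = 3.754 m
Total H_L = 11.78 + 3.754 = 15.53 m

H_L ≈ 15.5 m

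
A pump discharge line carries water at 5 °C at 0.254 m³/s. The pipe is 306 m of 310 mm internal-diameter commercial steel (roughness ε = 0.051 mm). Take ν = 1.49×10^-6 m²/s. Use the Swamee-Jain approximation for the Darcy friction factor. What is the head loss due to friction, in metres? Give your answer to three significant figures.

h_f ≈ 8.39 m

V = 4Q/(πD²) = 4·0.254/(π·0.310²) = 3.365 m/s
Re = VD/ν = 3.365·0.310/1.49×10^-6 = 7.00×10^5 → turbulent
ε/D = 0.051/310 = 1.65×10^-4
Swamee-Jain: f = 0.01473
h_f = f(L/D)V²/(2g) = 0.01473·(306/0.310)·3.365²/(2·9.81) = 8.394 m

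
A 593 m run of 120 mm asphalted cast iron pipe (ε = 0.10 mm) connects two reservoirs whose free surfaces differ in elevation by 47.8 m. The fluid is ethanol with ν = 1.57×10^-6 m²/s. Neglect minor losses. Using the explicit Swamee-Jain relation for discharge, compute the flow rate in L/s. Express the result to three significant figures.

Q ≈ 34.7 L/s

Swamee-Jain (Type II): Q = -0.965·√(gD⁵h_f/L)·ln[ε/(3.7D) + √(3.17ν²L/(gD³h_f))]
√(gD⁵h_f/L) = √(9.81·0.120⁵·47.8/593) = 0.004436
ε/(3.7D) = 2.25×10^-4; √(3.17ν²L/(gD³h_f)) = 7.56×10^-5
Q = -0.965·0.004436·ln(3.008×10^-4) = 0.03471 m³/s
Check: V = 3.07 m/s, Re = 2.35×10^5, f = 0.02030, h_f = 48.2 m ≈ 47.8 m ✓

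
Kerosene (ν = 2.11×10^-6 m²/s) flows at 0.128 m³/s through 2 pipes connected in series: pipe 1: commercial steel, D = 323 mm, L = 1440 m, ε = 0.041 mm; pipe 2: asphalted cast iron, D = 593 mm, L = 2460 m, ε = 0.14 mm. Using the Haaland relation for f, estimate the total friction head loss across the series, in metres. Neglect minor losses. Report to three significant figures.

H ≈ 9.67 m

Pipe 1: V = 1.562 m/s, Re = 2.39×10^5, ε/D = 1.27×10^-4, f = 0.01595, h_1 = f(L/D)V²/2g = 8.845 m
Pipe 2: V = 0.4635 m/s, Re = 1.30×10^5, ε/D = 2.36×10^-4, f = 0.01814, h_2 = f(L/D)V²/2g = 0.8239 m
Series → Q common, losses add: H = Σh = 9.669 m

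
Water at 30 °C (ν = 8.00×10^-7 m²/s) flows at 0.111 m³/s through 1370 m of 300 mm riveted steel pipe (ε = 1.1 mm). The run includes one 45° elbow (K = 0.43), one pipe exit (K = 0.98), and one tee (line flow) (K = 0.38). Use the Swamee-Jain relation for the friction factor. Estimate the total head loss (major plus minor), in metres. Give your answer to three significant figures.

H_L ≈ 16.3 m

V = 4Q/(πD²) = 1.570 m/s; V²/2g = 0.1257 m
Re = 5.89×10^5, ε/D = 0.00367 → f = 0.02800 (Swamee-Jain)
Major: h_f = f(L/D)·V²/2g = 0.02800·4567·0.1257 = 16.07 m
Minor: ΣK = 1.79; h_m = ΣK·V²/2g = 0.2250 m
Total H_L = 16.07 + 0.2250 = 16.30 m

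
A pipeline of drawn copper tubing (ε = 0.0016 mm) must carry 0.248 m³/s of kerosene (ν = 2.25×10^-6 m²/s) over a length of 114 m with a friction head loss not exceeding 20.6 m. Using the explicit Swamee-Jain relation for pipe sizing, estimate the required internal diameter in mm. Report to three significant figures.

Swamee-Jain (Type III): D = 0.66·[ε^1.25·(LQ²/(gh_f))^4.75 + ν·Q^9.4·(L/(gh_f))^5.2]^0.04
LQ²/(gh_f) = 0.03470; L/(gh_f) = 0.5641
Term 1 = ε^1.25·(…)^4.75 = 6.63×10^-15; Term 2 = ν·Q^9.4·(…)^5.2 = 2.33×10^-13
D = 0.66·(6.63×10^-15 + 2.33×10^-13)^0.04 = 0.2064 m = 206 mm
Check: V = 7.41 m/s, Re = 6.80×10^5, f = 0.01255, h_f = 19.4 m ≈ 20.6 m ✓

D ≈ 206 mm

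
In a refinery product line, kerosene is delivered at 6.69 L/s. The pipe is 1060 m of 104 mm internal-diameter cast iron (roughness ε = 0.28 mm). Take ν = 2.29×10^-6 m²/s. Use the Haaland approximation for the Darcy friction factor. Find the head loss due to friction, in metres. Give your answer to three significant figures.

h_f ≈ 9.23 m

V = 4Q/(πD²) = 4·0.00669/(π·0.104²) = 0.7875 m/s
Re = VD/ν = 0.7875·0.104/2.29×10^-6 = 3.58×10^4 → turbulent
ε/D = 0.28/104 = 0.00269
Haaland: f = 0.02864
h_f = f(L/D)V²/(2g) = 0.02864·(1060/0.104)·0.7875²/(2·9.81) = 9.228 m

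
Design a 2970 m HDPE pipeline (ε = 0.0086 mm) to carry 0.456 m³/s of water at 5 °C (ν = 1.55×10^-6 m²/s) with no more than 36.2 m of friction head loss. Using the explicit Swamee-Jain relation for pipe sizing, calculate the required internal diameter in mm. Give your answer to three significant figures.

Swamee-Jain (Type III): D = 0.66·[ε^1.25·(LQ²/(gh_f))^4.75 + ν·Q^9.4·(L/(gh_f))^5.2]^0.04
LQ²/(gh_f) = 1.739; L/(gh_f) = 8.363
Term 1 = ε^1.25·(…)^4.75 = 6.45×10^-6; Term 2 = ν·Q^9.4·(…)^5.2 = 6.04×10^-5
D = 0.66·(6.45×10^-6 + 6.04×10^-5)^0.04 = 0.4493 m = 449 mm
Check: V = 2.88 m/s, Re = 8.34×10^5, f = 0.01238, h_f = 34.5 m ≈ 36.2 m ✓

D ≈ 449 mm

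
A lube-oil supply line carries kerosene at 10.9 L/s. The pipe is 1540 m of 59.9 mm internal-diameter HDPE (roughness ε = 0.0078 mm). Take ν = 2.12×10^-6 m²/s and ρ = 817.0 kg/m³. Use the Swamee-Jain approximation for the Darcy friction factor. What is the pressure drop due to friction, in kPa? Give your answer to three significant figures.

Δp ≈ 2880 kPa

V = 4Q/(πD²) = 4·0.0109/(π·0.0599²) = 3.868 m/s
Re = VD/ν = 3.868·0.0599/2.12×10^-6 = 1.09×10^5 → turbulent
ε/D = 0.0078/59.9 = 1.30×10^-4
Swamee-Jain: f = 0.01833
h_f = f(L/D)V²/(2g) = 0.01833·(1540/0.0599)·3.868²/(2·9.81) = 359.4 m
Δp = ρg·h_f = 817.0·9.81·359.4 = 2880 kPa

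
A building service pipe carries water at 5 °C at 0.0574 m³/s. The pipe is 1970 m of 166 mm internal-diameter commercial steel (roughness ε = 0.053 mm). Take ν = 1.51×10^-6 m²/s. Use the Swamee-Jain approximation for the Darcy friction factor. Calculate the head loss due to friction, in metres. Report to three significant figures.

h_f ≈ 73.4 m

V = 4Q/(πD²) = 4·0.0574/(π·0.166²) = 2.652 m/s
Re = VD/ν = 2.652·0.166/1.51×10^-6 = 2.92×10^5 → turbulent
ε/D = 0.053/166 = 3.19×10^-4
Swamee-Jain: f = 0.01724
h_f = f(L/D)V²/(2g) = 0.01724·(1970/0.166)·2.652²/(2·9.81) = 73.35 m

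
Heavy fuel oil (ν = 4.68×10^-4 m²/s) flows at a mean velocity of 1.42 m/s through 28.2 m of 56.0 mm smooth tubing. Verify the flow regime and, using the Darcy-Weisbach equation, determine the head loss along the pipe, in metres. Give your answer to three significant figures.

Re = VD/ν = 1.42·0.05600/4.68×10^-4 = 170 → laminar (Re < 2300)
f = 64/Re = 0.3767
h_f = f(L/D)V²/(2g) = 0.3767·(28.2/0.05600)·1.42²/(2·9.81) = 19.49 m

h_f ≈ 19.5 m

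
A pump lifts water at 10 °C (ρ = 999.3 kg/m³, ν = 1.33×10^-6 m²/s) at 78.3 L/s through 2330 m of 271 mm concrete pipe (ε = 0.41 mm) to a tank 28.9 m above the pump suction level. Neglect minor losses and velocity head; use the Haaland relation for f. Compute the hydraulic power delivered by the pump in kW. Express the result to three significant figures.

P_hyd ≈ 36.1 kW

V = 4Q/(πD²) = 1.357 m/s; Re = 2.77×10^5; ε/D = 0.00151; f = 0.02251
h_f = f(L/D)V²/2g = 18.18 m
Total head H = z + h_f = 28.9 + 18.18 = 47.08 m
P_hyd = ρgQH = 999.3·9.81·0.0783·47.08 = 36.14 kW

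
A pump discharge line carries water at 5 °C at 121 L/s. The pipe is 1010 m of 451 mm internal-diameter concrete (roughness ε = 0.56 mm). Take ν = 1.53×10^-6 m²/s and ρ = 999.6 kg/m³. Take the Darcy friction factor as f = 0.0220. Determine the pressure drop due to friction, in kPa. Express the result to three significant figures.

Δp ≈ 14.1 kPa

V = 4Q/(πD²) = 4·0.121/(π·0.451²) = 0.7574 m/s
h_f = f(L/D)V²/(2g) = 0.02200·(1010/0.451)·0.7574²/(2·9.81) = 1.441 m
Δp = ρg·h_f = 999.6·9.81·1.441 = 14.13 kPa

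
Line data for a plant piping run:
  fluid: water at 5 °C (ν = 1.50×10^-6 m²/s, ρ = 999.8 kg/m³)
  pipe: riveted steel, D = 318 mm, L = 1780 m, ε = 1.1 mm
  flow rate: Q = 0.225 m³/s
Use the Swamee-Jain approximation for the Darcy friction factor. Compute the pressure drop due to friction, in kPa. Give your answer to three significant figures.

Δp ≈ 619 kPa

V = 4Q/(πD²) = 4·0.225/(π·0.318²) = 2.833 m/s
Re = VD/ν = 2.833·0.318/1.50×10^-6 = 6.01×10^5 → turbulent
ε/D = 1.1/318 = 0.00346
Swamee-Jain: f = 0.02754
h_f = f(L/D)V²/(2g) = 0.02754·(1780/0.318)·2.833²/(2·9.81) = 63.06 m
Δp = ρg·h_f = 999.8·9.81·63.06 = 618.5 kPa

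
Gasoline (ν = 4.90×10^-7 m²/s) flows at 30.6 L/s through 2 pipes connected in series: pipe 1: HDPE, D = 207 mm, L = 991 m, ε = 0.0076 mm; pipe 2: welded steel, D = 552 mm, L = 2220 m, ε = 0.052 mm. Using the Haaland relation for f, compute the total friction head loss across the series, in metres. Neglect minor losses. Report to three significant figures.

H ≈ 2.90 m

Pipe 1: V = 0.9093 m/s, Re = 3.84×10^5, ε/D = 3.67×10^-5, f = 0.01407, h_1 = f(L/D)V²/2g = 2.839 m
Pipe 2: V = 0.1279 m/s, Re = 1.44×10^5, ε/D = 9.42×10^-5, f = 0.01706, h_2 = f(L/D)V²/2g = 0.05719 m
Series → Q common, losses add: H = Σh = 2.897 m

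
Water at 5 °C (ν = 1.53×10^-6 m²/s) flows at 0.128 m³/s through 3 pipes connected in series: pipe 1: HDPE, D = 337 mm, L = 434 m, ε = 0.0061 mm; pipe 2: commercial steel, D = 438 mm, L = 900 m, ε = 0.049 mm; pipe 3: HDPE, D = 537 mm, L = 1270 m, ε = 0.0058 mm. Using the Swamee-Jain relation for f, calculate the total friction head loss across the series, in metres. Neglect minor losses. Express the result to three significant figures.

Pipe 1: V = 1.435 m/s, Re = 3.16×10^5, ε/D = 1.81×10^-5, f = 0.01445, h_1 = f(L/D)V²/2g = 1.954 m
Pipe 2: V = 0.8495 m/s, Re = 2.43×10^5, ε/D = 1.12×10^-4, f = 0.01601, h_2 = f(L/D)V²/2g = 1.210 m
Pipe 3: V = 0.5652 m/s, Re = 1.98×10^5, ε/D = 1.08×10^-5, f = 0.01566, h_3 = f(L/D)V²/2g = 0.6028 m
Series → Q common, losses add: H = Σh = 3.766 m

H ≈ 3.77 m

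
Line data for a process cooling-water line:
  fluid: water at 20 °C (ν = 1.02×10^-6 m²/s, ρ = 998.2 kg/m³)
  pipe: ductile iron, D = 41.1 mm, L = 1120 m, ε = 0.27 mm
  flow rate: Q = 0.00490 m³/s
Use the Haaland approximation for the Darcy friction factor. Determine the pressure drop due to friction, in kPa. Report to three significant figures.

Δp ≈ 6230 kPa

V = 4Q/(πD²) = 4·0.00490/(π·0.0411²) = 3.693 m/s
Re = VD/ν = 3.693·0.0411/1.02×10^-6 = 1.49×10^5 → turbulent
ε/D = 0.27/41.1 = 0.00657
Haaland: f = 0.03359
h_f = f(L/D)V²/(2g) = 0.03359·(1120/0.0411)·3.693²/(2·9.81) = 636.5 m
Δp = ρg·h_f = 998.2·9.81·636.5 = 6233 kPa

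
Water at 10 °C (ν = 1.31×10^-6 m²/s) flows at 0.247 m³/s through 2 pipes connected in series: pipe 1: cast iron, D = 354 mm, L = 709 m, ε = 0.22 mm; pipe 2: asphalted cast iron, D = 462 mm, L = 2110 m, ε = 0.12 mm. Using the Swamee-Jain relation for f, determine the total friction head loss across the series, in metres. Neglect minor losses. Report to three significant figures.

H ≈ 19.8 m

Pipe 1: V = 2.510 m/s, Re = 6.78×10^5, ε/D = 6.21×10^-4, f = 0.01828, h_1 = f(L/D)V²/2g = 11.75 m
Pipe 2: V = 1.473 m/s, Re = 5.20×10^5, ε/D = 2.60×10^-4, f = 0.01600, h_2 = f(L/D)V²/2g = 8.084 m
Series → Q common, losses add: H = Σh = 19.84 m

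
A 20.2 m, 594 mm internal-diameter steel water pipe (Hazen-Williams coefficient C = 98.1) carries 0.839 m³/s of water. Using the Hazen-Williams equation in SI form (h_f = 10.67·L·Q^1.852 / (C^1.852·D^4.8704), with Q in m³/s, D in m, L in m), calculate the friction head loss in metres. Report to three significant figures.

h_f = 10.67·20.2·0.839^1.852 / (98.1^1.852·0.594^4.8704) = 0.4032 m

h_f ≈ 0.403 m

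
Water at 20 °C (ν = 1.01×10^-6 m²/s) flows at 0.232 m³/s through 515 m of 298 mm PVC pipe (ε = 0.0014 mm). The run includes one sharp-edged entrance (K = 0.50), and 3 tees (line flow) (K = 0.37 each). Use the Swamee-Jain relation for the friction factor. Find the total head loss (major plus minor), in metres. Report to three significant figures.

H_L ≈ 12.4 m

V = 4Q/(πD²) = 3.326 m/s; V²/2g = 0.5639 m
Re = 9.81×10^5, ε/D = 4.70×10^-6 → f = 0.01176 (Swamee-Jain)
Major: h_f = f(L/D)·V²/2g = 0.01176·1728·0.5639 = 11.46 m
Minor: ΣK = 1.61; h_m = ΣK·V²/2g = 0.9079 m
Total H_L = 11.46 + 0.9079 = 12.37 m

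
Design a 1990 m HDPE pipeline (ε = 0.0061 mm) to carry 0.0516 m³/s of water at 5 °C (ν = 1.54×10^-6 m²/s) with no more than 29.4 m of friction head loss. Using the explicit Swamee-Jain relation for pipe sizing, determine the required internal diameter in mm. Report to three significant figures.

D ≈ 190 mm

Swamee-Jain (Type III): D = 0.66·[ε^1.25·(LQ²/(gh_f))^4.75 + ν·Q^9.4·(L/(gh_f))^5.2]^0.04
LQ²/(gh_f) = 0.01837; L/(gh_f) = 6.900
Term 1 = ε^1.25·(…)^4.75 = 1.72×10^-15; Term 2 = ν·Q^9.4·(…)^5.2 = 2.81×10^-14
D = 0.66·(1.72×10^-15 + 2.81×10^-14)^0.04 = 0.1899 m = 190 mm
Check: V = 1.82 m/s, Re = 2.25×10^5, f = 0.01550, h_f = 27.5 m ≈ 29.4 m ✓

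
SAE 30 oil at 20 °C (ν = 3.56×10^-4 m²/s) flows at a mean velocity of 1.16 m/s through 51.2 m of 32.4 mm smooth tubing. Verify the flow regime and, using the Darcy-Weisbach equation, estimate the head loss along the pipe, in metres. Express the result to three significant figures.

h_f ≈ 65.7 m

Re = VD/ν = 1.16·0.03240/3.56×10^-4 = 106 → laminar (Re < 2300)
f = 64/Re = 0.6062
h_f = f(L/D)V²/(2g) = 0.6062·(51.2/0.03240)·1.16²/(2·9.81) = 65.70 m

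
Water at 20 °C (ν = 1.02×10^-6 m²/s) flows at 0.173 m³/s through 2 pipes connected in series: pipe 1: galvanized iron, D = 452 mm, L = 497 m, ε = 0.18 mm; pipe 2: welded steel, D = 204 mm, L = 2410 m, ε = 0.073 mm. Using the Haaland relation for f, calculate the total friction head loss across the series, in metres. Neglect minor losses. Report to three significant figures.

H ≈ 272 m

Pipe 1: V = 1.078 m/s, Re = 4.78×10^5, ε/D = 3.98×10^-4, f = 0.01694, h_1 = f(L/D)V²/2g = 1.103 m
Pipe 2: V = 5.293 m/s, Re = 1.06×10^6, ε/D = 3.58×10^-4, f = 0.01607, h_2 = f(L/D)V²/2g = 271.1 m
Series → Q common, losses add: H = Σh = 272.3 m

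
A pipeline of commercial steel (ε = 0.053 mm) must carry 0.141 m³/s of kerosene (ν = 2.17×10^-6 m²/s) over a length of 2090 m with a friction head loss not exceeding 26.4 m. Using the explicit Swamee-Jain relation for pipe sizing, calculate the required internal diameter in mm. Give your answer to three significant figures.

D ≈ 296 mm

Swamee-Jain (Type III): D = 0.66·[ε^1.25·(LQ²/(gh_f))^4.75 + ν·Q^9.4·(L/(gh_f))^5.2]^0.04
LQ²/(gh_f) = 0.1604; L/(gh_f) = 8.070
Term 1 = ε^1.25·(…)^4.75 = 7.60×10^-10; Term 2 = ν·Q^9.4·(…)^5.2 = 1.13×10^-9
D = 0.66·(7.60×10^-10 + 1.13×10^-9)^0.04 = 0.2956 m = 296 mm
Check: V = 2.06 m/s, Re = 2.80×10^5, f = 0.01627, h_f = 24.8 m ≈ 26.4 m ✓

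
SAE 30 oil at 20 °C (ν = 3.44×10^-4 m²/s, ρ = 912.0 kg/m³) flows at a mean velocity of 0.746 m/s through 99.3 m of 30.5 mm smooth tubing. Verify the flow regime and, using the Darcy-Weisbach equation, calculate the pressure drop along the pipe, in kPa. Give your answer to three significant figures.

Re = VD/ν = 0.746·0.03050/3.44×10^-4 = 66.1 → laminar (Re < 2300)
f = 64/Re = 0.9676
h_f = f(L/D)V²/(2g) = 0.9676·(99.3/0.03050)·0.746²/(2·9.81) = 89.36 m
Δp = ρg·h_f = 912.0·9.81·89.36 = 799.5 kPa

Δp ≈ 799 kPa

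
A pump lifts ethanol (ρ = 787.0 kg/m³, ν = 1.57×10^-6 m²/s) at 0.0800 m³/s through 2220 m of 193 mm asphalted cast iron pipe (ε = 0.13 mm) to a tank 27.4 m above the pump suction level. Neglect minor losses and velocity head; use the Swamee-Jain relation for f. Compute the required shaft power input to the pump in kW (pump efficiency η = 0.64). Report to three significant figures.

V = 4Q/(πD²) = 2.735 m/s; Re = 3.36×10^5; ε/D = 6.74×10^-4; f = 0.01914
h_f = f(L/D)V²/2g = 83.90 m
Total head H = z + h_f = 27.4 + 83.90 = 111.3 m
P_hyd = ρgQH = 787.0·9.81·0.0800·111.3 = 68.74 kW
P_shaft = P_hyd/η = 68.74/0.64 = 107.4 kW

P_shaft ≈ 107 kW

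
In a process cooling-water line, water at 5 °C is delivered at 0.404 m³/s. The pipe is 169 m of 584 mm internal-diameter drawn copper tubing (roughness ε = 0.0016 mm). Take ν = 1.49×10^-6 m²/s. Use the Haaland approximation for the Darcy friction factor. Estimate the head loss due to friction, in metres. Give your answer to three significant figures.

V = 4Q/(πD²) = 4·0.404/(π·0.584²) = 1.508 m/s
Re = VD/ν = 1.508·0.584/1.49×10^-6 = 5.91×10^5 → turbulent
ε/D = 0.0016/584 = 2.74×10^-6
Haaland: f = 0.01271
h_f = f(L/D)V²/(2g) = 0.01271·(169/0.584)·1.508²/(2·9.81) = 0.4266 m

h_f ≈ 0.427 m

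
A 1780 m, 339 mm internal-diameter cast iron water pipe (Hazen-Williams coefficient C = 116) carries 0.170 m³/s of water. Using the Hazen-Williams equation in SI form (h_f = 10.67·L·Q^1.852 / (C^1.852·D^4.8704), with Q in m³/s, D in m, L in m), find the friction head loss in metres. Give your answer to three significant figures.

h_f = 10.67·1780·0.170^1.852 / (116^1.852·0.339^4.8704) = 20.80 m

h_f ≈ 20.8 m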